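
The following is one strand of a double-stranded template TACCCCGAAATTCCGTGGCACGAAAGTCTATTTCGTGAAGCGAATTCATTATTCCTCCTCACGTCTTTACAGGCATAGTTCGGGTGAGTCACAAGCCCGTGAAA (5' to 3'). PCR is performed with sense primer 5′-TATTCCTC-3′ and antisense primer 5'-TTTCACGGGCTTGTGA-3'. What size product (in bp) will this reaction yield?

55 bp

Scanning the template, TATTCCTC occurs at positions 50–57; this primer anneals to the bottom strand there with its 3' end pointing downstream.
Reverse complement of the reverse primer: TCACAAGCCCGTGAAA. This occurs on the top strand at positions 89–104.
Amplicon spans positions 50–104: 55 bp.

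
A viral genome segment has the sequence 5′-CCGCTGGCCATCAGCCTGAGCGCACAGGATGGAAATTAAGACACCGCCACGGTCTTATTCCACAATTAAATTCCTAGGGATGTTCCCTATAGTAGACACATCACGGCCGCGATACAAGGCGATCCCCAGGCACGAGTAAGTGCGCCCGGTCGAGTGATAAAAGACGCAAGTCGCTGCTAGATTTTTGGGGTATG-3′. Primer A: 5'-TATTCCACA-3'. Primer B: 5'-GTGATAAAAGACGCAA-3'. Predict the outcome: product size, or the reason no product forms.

Primer A (TATTCCACA) matches the top strand at positions 56–64 (3' end points downstream).
Primer B (GTGATAAAAGACGCAA) also matches the top strand directly, at positions 154–169 — its reverse complement TTGCGTCTTTTATCAC is not present.
Both primers anneal to the bottom strand with 3' ends pointing the same way, so neither can prime synthesis back toward the other.

No product — both primers anneal to the same strand and extend in the same direction.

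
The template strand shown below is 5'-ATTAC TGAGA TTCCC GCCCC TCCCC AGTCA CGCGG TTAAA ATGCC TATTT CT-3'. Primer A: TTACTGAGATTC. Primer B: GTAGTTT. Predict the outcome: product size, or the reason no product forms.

No product — primer B has no binding site in the template.

Primer B (GTAGTTT) does not match the top strand, and its reverse complement AAACTAC does not match either.
With no annealing site for primer B, no amplification occurs.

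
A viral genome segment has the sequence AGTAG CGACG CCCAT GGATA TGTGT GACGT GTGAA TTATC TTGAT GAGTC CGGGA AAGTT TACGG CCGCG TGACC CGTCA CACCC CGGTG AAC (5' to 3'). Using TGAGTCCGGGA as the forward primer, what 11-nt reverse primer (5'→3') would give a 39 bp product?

5'-GTGTGACGGGT-3'

The forward primer binds at positions 45–55, so a 39 bp product ends at position 45 + 39 − 1 = 83.
The reverse primer anneals to the top strand over positions 73–83, i.e. to ACCCGTCACAC.
Its sequence written 5'→3' is the reverse complement: GTGTGACGGGT.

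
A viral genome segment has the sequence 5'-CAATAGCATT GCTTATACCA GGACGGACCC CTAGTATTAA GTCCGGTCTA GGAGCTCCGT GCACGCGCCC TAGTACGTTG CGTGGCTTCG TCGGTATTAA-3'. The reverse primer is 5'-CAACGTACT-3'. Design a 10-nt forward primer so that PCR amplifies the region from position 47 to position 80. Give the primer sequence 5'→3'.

5'-TCTAGGAGCT-3'

The reverse primer's reverse complement AGTACGTTG matches the template at positions 72–80; the product starts at position 47.
The forward primer is identical to the top strand over positions 47–56: TCTAGGAGCT.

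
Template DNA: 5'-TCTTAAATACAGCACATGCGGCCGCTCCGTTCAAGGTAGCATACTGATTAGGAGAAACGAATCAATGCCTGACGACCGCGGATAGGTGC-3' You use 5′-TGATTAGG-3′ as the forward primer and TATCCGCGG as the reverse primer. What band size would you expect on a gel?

Forward primer TGATTAGG is found on the top strand at positions 45–52.
The reverse primer's reverse complement is CCGCGGATA, which matches the template at positions 76–84.
The product runs from position 45 to position 84, so its length is 84 − 45 + 1 = 40 bp.

40 bp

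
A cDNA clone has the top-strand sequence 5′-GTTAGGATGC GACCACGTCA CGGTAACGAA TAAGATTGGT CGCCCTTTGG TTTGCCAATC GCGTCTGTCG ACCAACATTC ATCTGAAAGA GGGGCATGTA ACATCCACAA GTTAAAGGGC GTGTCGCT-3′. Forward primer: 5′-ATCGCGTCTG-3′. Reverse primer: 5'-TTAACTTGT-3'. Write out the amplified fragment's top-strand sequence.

5'-ATCGCGTCTGTCGACCAACATTCATCTGAAAGAGGGGCATGTAACATCCACAAGTTAA-3'

The forward primer matches the template at positions 58–67.
Reverse complement of the reverse primer: ACAAGTTAA. This occurs on the top strand at positions 107–115.
The product is the template from position 58 through 115 (58 bp).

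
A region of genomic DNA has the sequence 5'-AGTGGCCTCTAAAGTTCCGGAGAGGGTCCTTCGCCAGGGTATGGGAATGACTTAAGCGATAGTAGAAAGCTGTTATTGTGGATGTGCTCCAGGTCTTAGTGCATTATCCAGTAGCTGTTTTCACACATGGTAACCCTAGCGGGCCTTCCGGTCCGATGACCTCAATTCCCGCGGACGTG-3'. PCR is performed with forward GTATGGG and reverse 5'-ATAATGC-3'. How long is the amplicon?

69 bp

Scanning the template, GTATGGG occurs at positions 39–45; this primer anneals to the bottom strand there with its 3' end pointing downstream.
The reverse primer's reverse complement is GCATTAT, which matches the template at positions 101–107.
Amplicon spans positions 39–107: 69 bp.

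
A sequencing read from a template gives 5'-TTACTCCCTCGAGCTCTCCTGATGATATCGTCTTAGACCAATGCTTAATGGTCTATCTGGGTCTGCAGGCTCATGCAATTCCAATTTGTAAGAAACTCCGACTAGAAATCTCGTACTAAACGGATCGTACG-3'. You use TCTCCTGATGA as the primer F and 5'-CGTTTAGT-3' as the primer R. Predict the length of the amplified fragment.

108 bp

Forward primer TCTCCTGATGA is found on the top strand at positions 15–25.
Reverse complement of the reverse primer: ACTAAACG. This occurs on the top strand at positions 115–122.
Amplicon spans positions 15–122: 108 bp.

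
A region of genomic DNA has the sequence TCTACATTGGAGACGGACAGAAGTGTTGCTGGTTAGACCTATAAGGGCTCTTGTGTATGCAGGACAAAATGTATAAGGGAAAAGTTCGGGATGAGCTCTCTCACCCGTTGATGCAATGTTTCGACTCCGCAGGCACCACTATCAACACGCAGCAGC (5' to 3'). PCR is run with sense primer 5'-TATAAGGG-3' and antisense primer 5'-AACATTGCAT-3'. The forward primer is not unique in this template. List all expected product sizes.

The forward primer TATAAGGG matches the top strand at positions 40–47, 72–79.
The reverse primer's reverse complement is ATGCAATGTT, matching at positions 111–120.
Each forward site pairs with the reverse site to give a product ending at position 120: sizes 81, 49 bp.

81 bp, 49 bp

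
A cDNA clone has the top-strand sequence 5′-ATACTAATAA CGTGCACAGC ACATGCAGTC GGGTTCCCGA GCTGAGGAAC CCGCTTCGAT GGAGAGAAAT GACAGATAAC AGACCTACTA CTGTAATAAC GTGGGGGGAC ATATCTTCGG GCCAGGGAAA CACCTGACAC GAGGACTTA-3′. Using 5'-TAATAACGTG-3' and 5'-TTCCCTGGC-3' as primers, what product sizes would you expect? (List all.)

The forward primer TAATAACGTG matches the top strand at positions 5–14, 94–103.
The reverse primer's reverse complement is GCCAGGGAA, matching at positions 121–129.
Each forward site pairs with the reverse site to give a product ending at position 129: sizes 125, 36 bp.

125 bp, 36 bp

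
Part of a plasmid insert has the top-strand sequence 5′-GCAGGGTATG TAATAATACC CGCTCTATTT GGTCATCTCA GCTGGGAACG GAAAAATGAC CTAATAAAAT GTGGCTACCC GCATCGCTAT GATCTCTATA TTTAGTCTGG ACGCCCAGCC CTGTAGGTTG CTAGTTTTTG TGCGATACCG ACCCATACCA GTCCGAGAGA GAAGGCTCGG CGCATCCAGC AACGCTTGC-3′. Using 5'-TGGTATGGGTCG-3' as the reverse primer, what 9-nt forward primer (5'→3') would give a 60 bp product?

5'-TTTAGTCTG-3'

The reverse primer's reverse complement CGACCCATACCA matches the template at positions 149–160, so the product ends at position 160.
A 60 bp product then starts at position 160 − 60 + 1 = 101.
The forward primer is identical to the top strand there: TTTAGTCTG.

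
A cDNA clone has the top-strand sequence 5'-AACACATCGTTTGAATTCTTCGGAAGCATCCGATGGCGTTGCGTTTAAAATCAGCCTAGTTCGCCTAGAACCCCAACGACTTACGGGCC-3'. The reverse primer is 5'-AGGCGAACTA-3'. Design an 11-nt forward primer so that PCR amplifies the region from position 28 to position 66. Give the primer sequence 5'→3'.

5'-ATCCGATGGCG-3'

The reverse primer's reverse complement TAGTTCGCCT matches the template at positions 57–66; the product starts at position 28.
The forward primer is identical to the top strand over positions 28–38: ATCCGATGGCG.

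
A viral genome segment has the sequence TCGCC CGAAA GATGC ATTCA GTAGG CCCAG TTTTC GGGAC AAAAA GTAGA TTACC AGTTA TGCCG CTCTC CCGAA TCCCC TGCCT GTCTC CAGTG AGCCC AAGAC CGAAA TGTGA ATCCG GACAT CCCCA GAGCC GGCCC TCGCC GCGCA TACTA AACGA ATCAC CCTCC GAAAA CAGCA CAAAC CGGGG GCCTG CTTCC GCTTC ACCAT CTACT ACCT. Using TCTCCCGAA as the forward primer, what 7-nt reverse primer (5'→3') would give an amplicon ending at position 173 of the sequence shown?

5'-TTCGGAG-3'

The forward primer binds at positions 67–75; the product's 3' end on the top strand is position 173.
The reverse primer anneals to the top strand over positions 167–173, i.e. to CTCCGAA.
Its sequence written 5'→3' is the reverse complement: TTCGGAG.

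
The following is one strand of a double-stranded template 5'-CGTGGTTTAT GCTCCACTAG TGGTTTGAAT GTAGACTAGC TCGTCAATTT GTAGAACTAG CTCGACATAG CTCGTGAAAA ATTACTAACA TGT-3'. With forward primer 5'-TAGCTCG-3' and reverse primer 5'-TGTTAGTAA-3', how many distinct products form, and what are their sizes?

The forward primer TAGCTCG matches the top strand at positions 37–43, 58–64, 68–74.
The reverse primer's reverse complement is TTACTAACA, matching at positions 82–90.
Each forward site pairs with the reverse site to give a product ending at position 90: sizes 54, 33, 23 bp.

Three products: 54 bp, 33 bp, 23 bp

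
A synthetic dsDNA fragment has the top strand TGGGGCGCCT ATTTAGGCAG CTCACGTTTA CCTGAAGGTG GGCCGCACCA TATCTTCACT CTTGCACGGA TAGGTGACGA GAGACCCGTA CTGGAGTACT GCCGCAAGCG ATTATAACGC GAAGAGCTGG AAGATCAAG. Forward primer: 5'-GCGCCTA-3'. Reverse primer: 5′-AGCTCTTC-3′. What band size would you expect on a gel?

124 bp

The forward primer matches the template at positions 5–11.
Reverse complement of the reverse primer: GAAGAGCT. This occurs on the top strand at positions 121–128.
The product runs from position 5 to position 128, so its length is 128 − 5 + 1 = 124 bp.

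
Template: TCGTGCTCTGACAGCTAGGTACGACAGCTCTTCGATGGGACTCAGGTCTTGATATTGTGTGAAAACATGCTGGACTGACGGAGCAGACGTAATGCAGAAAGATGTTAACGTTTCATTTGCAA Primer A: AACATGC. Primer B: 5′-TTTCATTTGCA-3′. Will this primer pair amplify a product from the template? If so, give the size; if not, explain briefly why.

Primer A (AACATGC) matches the top strand at positions 64–70 (3' end points downstream).
Primer B (TTTCATTTGCA) also matches the top strand directly, at positions 111–121 — its reverse complement TGCAAATGAAA is not present.
Both primers anneal to the bottom strand with 3' ends pointing the same way, so neither can prime synthesis back toward the other.

No product — both primers anneal to the same strand and extend in the same direction.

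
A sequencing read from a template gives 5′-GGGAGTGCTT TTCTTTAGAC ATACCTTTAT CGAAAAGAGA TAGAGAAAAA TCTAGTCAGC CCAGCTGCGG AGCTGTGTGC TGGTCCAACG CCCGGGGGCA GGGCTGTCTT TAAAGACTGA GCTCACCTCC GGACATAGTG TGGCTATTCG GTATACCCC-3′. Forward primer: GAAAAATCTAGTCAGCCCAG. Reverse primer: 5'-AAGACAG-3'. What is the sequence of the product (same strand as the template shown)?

The forward primer matches the template at positions 45–64.
Taking the reverse complement of AAGACAG gives CTGTCTT, found at positions 104–110 on the template; the primer anneals here to the top strand with its 3' end pointing upstream.
The product is the template from position 45 through 110 (66 bp).

5'-GAAAAATCTAGTCAGCCCAGCTGCGGAGCTGTGTGCTGGTCCAACGCCCGGGGGCAGGGCTGTCTT-3'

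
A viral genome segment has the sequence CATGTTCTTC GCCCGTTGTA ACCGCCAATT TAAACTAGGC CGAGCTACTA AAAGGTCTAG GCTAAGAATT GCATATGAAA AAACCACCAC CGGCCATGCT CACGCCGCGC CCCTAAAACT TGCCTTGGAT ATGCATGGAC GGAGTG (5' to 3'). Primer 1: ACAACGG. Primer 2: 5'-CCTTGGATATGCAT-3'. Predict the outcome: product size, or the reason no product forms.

No product — the primers' 3' ends point away from each other.

Primer 1 (ACAACGG) has reverse complement CCGTTGT, which matches the top strand at positions 13–19; primer 1 anneals to the top strand there with its 3' end pointing upstream toward position 13.
Primer 2 (CCTTGGATATGCAT) matches the top strand directly at positions 123–136; it anneals to the bottom strand with its 3' end pointing downstream toward position 136.
The 3' ends diverge (primer 1 extends toward position 1, primer 2 toward position 146), so the primers never converge on a shared product.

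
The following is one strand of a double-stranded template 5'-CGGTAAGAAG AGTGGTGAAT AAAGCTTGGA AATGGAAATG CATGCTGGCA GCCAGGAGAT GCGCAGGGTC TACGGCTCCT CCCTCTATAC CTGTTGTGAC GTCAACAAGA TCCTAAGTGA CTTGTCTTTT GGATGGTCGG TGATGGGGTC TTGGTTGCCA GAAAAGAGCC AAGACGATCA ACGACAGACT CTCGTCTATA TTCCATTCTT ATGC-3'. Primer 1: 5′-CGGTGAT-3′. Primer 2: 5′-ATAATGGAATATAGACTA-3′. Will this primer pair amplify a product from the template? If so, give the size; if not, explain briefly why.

No product — primer 2 has no binding site in the template.

Primer 2 (ATAATGGAATATAGACTA) does not match the top strand, and its reverse complement TAGTCTATATTCCATTAT does not match either.
With no annealing site for primer 2, no amplification occurs.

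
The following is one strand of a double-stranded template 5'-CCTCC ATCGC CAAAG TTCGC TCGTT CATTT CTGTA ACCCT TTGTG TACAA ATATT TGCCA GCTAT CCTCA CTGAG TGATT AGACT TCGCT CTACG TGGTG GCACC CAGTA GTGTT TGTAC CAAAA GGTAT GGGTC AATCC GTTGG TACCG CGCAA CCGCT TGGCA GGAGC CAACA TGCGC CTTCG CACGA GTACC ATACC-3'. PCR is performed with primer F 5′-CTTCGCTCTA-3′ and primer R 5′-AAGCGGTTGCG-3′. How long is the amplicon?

78 bp

Scanning the template, CTTCGCTCTA occurs at positions 84–93; this primer anneals to the bottom strand there with its 3' end pointing downstream.
Taking the reverse complement of AAGCGGTTGCG gives CGCAACCGCTT, found at positions 151–161 on the template; the primer anneals here to the top strand with its 3' end pointing upstream.
Product length = (reverse-primer end) − (forward-primer start) + 1 = 161 − 84 + 1 = 78 bp.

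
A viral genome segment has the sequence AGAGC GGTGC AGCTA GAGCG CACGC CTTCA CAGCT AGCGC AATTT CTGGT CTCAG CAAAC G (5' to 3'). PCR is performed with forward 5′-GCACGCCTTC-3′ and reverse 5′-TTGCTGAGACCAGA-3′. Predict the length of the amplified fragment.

39 bp

Forward primer GCACGCCTTC is found on the top strand at positions 20–29.
Taking the reverse complement of TTGCTGAGACCAGA gives TCTGGTCTCAGCAA, found at positions 45–58 on the template; the primer anneals here to the top strand with its 3' end pointing upstream.
The product runs from position 20 to position 58, so its length is 58 − 20 + 1 = 39 bp.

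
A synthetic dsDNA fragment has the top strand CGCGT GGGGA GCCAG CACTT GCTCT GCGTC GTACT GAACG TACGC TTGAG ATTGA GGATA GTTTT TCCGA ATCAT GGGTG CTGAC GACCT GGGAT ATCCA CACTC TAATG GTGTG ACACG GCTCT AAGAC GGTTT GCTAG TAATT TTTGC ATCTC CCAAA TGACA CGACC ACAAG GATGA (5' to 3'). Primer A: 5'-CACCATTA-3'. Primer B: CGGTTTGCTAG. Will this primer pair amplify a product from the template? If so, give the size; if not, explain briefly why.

Primer A (CACCATTA) has reverse complement TAATGGTG, which matches the top strand at positions 106–113; primer A anneals to the top strand there with its 3' end pointing upstream toward position 106.
Primer B (CGGTTTGCTAG) matches the top strand directly at positions 130–140; it anneals to the bottom strand with its 3' end pointing downstream toward position 140.
The 3' ends diverge (primer A extends toward position 1, primer B toward position 180), so the primers never converge on a shared product.

No product — the primers' 3' ends point away from each other.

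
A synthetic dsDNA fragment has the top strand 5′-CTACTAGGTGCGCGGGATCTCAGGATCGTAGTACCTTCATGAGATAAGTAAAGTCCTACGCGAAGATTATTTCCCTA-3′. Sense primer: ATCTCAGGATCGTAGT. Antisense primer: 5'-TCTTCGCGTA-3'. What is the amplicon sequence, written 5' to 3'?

Forward primer ATCTCAGGATCGTAGT is found on the top strand at positions 17–32.
The reverse primer's reverse complement is TACGCGAAGA, which matches the template at positions 57–66.
The product is the template from position 17 through 66 (50 bp).

5'-ATCTCAGGATCGTAGTACCTTCATGAGATAAGTAAAGTCCTACGCGAAGA-3'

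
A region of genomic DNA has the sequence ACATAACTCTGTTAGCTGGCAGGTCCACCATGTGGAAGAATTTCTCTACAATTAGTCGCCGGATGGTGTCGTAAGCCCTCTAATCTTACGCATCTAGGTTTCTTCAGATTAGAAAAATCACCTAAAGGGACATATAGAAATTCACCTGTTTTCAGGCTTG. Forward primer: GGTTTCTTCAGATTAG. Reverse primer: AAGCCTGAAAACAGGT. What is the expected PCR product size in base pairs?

63 bp

The forward primer matches the template at positions 97–112.
Taking the reverse complement of AAGCCTGAAAACAGGT gives ACCTGTTTTCAGGCTT, found at positions 144–159 on the template; the primer anneals here to the top strand with its 3' end pointing upstream.
Product length = (reverse-primer end) − (forward-primer start) + 1 = 159 − 97 + 1 = 63 bp.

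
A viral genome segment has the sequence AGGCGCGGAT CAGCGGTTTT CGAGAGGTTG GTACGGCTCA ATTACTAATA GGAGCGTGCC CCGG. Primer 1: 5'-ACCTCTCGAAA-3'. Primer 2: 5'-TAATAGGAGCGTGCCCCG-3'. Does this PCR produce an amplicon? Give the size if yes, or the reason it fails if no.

No product — the primers' 3' ends point away from each other.

Primer 1 (ACCTCTCGAAA) has reverse complement TTTCGAGAGGT, which matches the top strand at positions 18–28; primer 1 anneals to the top strand there with its 3' end pointing upstream toward position 18.
Primer 2 (TAATAGGAGCGTGCCCCG) matches the top strand directly at positions 46–63; it anneals to the bottom strand with its 3' end pointing downstream toward position 63.
The 3' ends diverge (primer 1 extends toward position 1, primer 2 toward position 64), so the primers never converge on a shared product.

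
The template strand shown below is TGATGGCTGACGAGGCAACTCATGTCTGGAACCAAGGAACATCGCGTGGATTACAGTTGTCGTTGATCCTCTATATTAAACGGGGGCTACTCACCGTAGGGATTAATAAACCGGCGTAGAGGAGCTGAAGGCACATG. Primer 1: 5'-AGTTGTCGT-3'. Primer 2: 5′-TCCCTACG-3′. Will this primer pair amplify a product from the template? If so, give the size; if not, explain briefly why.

Primer 1 (AGTTGTCGT) matches the top strand at positions 55–63; it acts as a forward primer.
Primer 2's reverse complement is CGTAGGGA, matching the top strand at positions 95–102; it acts as a reverse primer.
The 3' ends face each other across positions 55–102, giving a 48 bp product.

Yes — a 48 bp product.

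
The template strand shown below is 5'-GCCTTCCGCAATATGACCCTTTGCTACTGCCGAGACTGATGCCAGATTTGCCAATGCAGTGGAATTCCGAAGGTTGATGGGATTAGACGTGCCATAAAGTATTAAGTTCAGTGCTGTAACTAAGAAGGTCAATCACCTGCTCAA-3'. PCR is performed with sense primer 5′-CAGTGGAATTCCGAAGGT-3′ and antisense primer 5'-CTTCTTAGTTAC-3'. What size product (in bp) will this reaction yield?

Forward primer CAGTGGAATTCCGAAGGT is found on the top strand at positions 57–74.
Taking the reverse complement of CTTCTTAGTTAC gives GTAACTAAGAAG, found at positions 116–127 on the template; the primer anneals here to the top strand with its 3' end pointing upstream.
Amplicon spans positions 57–127: 71 bp.

71 bp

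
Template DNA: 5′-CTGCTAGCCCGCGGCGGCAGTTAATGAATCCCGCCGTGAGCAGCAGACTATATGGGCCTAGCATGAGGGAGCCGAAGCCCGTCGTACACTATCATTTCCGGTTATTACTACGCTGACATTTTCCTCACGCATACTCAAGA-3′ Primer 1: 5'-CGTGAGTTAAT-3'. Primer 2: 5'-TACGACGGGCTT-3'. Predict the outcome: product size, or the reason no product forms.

No product — primer 1 has no binding site in the template.

Primer 1 (CGTGAGTTAAT) does not match the top strand, and its reverse complement ATTAACTCACG does not match either.
With no annealing site for primer 1, no amplification occurs.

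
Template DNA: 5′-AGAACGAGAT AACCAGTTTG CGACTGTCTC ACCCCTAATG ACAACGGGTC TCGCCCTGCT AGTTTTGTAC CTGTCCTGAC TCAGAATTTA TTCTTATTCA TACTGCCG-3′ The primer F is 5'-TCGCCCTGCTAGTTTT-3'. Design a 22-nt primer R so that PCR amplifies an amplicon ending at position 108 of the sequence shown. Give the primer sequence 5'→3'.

5'-CGGCAGTATGAATAAGAATAAA-3'

The forward primer binds at positions 51–66; the product's 3' end on the top strand is position 108.
The reverse primer anneals to the top strand over positions 87–108, i.e. to TTTATTCTTATTCATACTGCCG.
Its sequence written 5'→3' is the reverse complement: CGGCAGTATGAATAAGAATAAA.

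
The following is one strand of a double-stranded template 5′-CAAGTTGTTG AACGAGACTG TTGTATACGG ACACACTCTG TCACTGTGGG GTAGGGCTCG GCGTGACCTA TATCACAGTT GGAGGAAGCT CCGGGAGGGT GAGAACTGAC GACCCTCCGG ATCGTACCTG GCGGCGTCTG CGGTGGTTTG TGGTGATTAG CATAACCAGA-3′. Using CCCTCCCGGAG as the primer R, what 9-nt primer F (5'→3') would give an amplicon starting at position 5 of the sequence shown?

5'-TTGTTGAAC-3'

The reverse primer's reverse complement CTCCGGGAGGG matches the template at positions 89–99; the product starts at position 5.
The forward primer is identical to the top strand over positions 5–13: TTGTTGAAC.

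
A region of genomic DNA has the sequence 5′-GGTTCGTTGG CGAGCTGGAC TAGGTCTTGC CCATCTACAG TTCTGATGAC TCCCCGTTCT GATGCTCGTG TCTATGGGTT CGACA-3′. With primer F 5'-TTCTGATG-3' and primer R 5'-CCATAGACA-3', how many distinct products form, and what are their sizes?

The forward primer TTCTGATG matches the top strand at positions 41–48, 57–64.
The reverse primer's reverse complement is TGTCTATGG, matching at positions 69–77.
Each forward site pairs with the reverse site to give a product ending at position 77: sizes 37, 21 bp.

Two products: 37 bp, 21 bp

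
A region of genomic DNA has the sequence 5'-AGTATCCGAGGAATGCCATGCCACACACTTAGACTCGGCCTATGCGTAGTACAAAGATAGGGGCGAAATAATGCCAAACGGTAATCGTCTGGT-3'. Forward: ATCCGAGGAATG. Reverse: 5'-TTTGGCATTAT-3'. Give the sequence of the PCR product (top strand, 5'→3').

Scanning the template, ATCCGAGGAATG occurs at positions 4–15; this primer anneals to the bottom strand there with its 3' end pointing downstream.
Taking the reverse complement of TTTGGCATTAT gives ATAATGCCAAA, found at positions 68–78 on the template; the primer anneals here to the top strand with its 3' end pointing upstream.
The product is the template from position 4 through 78 (75 bp).

5'-ATCCGAGGAATGCCATGCCACACACTTAGACTCGGCCTATGCGTAGTACAAAGATAGGGGCGAAATAATGCCAAA-3'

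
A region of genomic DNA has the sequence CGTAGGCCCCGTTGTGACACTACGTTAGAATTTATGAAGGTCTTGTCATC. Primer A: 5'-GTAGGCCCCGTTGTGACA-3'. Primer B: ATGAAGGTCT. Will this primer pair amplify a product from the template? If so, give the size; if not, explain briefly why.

No product — both primers anneal to the same strand and extend in the same direction.

Primer A (GTAGGCCCCGTTGTGACA) matches the top strand at positions 2–19 (3' end points downstream).
Primer B (ATGAAGGTCT) also matches the top strand directly, at positions 34–43 — its reverse complement AGACCTTCAT is not present.
Both primers anneal to the bottom strand with 3' ends pointing the same way, so neither can prime synthesis back toward the other.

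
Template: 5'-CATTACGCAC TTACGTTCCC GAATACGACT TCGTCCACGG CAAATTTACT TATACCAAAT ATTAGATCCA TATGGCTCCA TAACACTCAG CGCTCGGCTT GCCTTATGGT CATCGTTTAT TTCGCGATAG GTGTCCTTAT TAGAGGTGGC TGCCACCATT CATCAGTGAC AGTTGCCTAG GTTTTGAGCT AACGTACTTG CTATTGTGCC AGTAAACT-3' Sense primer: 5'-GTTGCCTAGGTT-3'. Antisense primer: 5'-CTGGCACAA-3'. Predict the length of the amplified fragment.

Scanning the template, GTTGCCTAGGTT occurs at positions 172–183; this primer anneals to the bottom strand there with its 3' end pointing downstream.
The reverse primer's reverse complement is TTGTGCCAG, which matches the template at positions 204–212.
The product runs from position 172 to position 212, so its length is 212 − 172 + 1 = 41 bp.

41 bp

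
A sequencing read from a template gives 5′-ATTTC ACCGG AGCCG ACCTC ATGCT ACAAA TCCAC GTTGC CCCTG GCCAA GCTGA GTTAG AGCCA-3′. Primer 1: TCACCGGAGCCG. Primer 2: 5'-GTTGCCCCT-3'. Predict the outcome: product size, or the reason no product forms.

No product — both primers anneal to the same strand and extend in the same direction.

Primer 1 (TCACCGGAGCCG) matches the top strand at positions 4–15 (3' end points downstream).
Primer 2 (GTTGCCCCT) also matches the top strand directly, at positions 36–44 — its reverse complement AGGGGCAAC is not present.
Both primers anneal to the bottom strand with 3' ends pointing the same way, so neither can prime synthesis back toward the other.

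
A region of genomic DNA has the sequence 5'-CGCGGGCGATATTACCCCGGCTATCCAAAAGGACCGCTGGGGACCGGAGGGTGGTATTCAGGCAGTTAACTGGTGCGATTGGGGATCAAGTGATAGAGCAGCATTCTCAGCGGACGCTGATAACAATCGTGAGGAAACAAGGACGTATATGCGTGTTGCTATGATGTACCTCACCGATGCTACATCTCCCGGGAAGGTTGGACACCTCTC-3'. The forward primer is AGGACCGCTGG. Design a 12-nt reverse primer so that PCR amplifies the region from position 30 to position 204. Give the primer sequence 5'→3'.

5'-TGTCCAACCTTC-3'

The product's 3' end on the top strand is position 204.
The reverse primer anneals to the top strand over positions 193–204, i.e. to GAAGGTTGGACA.
Its sequence written 5'→3' is the reverse complement: TGTCCAACCTTC.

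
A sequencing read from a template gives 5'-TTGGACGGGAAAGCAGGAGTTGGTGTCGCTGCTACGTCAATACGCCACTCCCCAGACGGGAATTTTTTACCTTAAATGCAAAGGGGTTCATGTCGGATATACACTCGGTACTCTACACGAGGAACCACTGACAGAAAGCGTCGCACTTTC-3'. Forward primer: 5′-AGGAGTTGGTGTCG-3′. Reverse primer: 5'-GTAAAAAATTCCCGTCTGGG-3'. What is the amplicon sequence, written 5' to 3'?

Scanning the template, AGGAGTTGGTGTCG occurs at positions 15–28; this primer anneals to the bottom strand there with its 3' end pointing downstream.
The reverse primer's reverse complement is CCCAGACGGGAATTTTTTAC, which matches the template at positions 51–70.
The product is the template from position 15 through 70 (56 bp).

5'-AGGAGTTGGTGTCGCTGCTACGTCAATACGCCACTCCCCAGACGGGAATTTTTTAC-3'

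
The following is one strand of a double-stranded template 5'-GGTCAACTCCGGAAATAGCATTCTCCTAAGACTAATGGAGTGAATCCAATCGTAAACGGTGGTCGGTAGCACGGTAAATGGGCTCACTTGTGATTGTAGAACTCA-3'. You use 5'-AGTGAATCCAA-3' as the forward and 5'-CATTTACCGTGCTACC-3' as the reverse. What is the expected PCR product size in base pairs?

42 bp

Forward primer AGTGAATCCAA is found on the top strand at positions 39–49.
The reverse primer's reverse complement is GGTAGCACGGTAAATG, which matches the template at positions 65–80.
Product length = (reverse-primer end) − (forward-primer start) + 1 = 80 − 39 + 1 = 42 bp.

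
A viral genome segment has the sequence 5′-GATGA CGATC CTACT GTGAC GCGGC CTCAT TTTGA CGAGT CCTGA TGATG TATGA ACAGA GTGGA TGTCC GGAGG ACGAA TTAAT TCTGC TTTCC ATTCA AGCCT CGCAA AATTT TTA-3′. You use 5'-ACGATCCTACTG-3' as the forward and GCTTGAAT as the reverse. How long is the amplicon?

99 bp

Forward primer ACGATCCTACTG is found on the top strand at positions 5–16.
Taking the reverse complement of GCTTGAAT gives ATTCAAGC, found at positions 96–103 on the template; the primer anneals here to the top strand with its 3' end pointing upstream.
Product length = (reverse-primer end) − (forward-primer start) + 1 = 103 − 5 + 1 = 99 bp.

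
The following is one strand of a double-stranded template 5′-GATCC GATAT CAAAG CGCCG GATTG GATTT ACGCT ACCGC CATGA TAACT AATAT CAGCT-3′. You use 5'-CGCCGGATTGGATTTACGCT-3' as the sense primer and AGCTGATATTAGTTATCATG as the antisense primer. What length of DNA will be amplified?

The forward primer matches the template at positions 16–35.
Reverse complement of the reverse primer: CATGATAACTAATATCAGCT. This occurs on the top strand at positions 41–60.
Amplicon spans positions 16–60: 45 bp.

45 bp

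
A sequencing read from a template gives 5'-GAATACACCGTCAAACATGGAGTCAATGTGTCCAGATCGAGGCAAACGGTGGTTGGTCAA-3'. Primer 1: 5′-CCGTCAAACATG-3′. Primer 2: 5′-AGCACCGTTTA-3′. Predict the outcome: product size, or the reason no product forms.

No product — primer 2 has no binding site in the template.

Primer 2 (AGCACCGTTTA) does not match the top strand, and its reverse complement TAAACGGTGCT does not match either.
With no annealing site for primer 2, no amplification occurs.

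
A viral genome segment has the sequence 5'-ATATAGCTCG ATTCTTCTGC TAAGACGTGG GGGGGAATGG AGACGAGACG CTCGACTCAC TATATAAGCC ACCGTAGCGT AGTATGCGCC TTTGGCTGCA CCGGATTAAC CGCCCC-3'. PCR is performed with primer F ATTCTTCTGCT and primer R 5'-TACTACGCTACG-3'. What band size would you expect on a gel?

74 bp

Forward primer ATTCTTCTGCT is found on the top strand at positions 11–21.
Taking the reverse complement of TACTACGCTACG gives CGTAGCGTAGTA, found at positions 73–84 on the template; the primer anneals here to the top strand with its 3' end pointing upstream.
Product length = (reverse-primer end) − (forward-primer start) + 1 = 84 − 11 + 1 = 74 bp.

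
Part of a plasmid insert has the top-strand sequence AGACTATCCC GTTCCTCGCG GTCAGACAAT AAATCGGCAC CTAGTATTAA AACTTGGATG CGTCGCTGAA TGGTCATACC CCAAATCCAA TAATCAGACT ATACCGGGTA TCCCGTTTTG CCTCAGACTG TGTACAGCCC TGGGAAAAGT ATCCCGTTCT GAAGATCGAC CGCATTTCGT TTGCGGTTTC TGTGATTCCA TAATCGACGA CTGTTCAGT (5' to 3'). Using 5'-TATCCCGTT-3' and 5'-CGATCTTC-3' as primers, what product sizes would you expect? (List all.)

The forward primer TATCCCGTT matches the top strand at positions 5–13, 109–117, 150–158.
The reverse primer's reverse complement is GAAGATCG, matching at positions 161–168.
Each forward site pairs with the reverse site to give a product ending at position 168: sizes 164, 60, 19 bp.

164 bp, 60 bp, 19 bp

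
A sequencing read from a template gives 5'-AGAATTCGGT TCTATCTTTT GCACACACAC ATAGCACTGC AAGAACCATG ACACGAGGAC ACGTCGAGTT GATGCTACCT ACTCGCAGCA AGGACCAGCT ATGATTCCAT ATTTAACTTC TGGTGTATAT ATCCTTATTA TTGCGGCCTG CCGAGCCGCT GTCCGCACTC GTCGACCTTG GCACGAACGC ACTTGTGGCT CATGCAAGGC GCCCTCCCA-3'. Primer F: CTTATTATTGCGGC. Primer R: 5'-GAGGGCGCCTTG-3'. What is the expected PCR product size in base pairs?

Forward primer CTTATTATTGCGGC is found on the top strand at positions 134–147.
Reverse complement of the reverse primer: CAAGGCGCCCTC. This occurs on the top strand at positions 205–216.
Product length = (reverse-primer end) − (forward-primer start) + 1 = 216 − 134 + 1 = 83 bp.

83 bp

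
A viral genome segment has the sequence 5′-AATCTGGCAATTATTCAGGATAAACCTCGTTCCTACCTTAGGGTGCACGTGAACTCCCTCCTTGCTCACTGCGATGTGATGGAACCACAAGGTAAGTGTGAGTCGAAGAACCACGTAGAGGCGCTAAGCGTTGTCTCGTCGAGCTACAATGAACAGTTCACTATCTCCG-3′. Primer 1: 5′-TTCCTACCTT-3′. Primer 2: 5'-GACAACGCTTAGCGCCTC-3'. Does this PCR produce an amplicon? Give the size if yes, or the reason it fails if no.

Yes — a 106 bp product.

Primer 1 (TTCCTACCTT) matches the top strand at positions 30–39; it acts as a forward primer.
Primer 2's reverse complement is GAGGCGCTAAGCGTTGTC, matching the top strand at positions 118–135; it acts as a reverse primer.
The 3' ends face each other across positions 30–135, giving a 106 bp product.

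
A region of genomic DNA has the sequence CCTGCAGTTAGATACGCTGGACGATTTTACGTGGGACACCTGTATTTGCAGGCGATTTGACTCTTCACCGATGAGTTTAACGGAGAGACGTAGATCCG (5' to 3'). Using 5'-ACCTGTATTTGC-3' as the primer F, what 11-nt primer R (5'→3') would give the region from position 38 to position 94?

The product's 3' end on the top strand is position 94.
The reverse primer anneals to the top strand over positions 84–94, i.e. to AGAGACGTAGA.
Its sequence written 5'→3' is the reverse complement: TCTACGTCTCT.

5'-TCTACGTCTCT-3'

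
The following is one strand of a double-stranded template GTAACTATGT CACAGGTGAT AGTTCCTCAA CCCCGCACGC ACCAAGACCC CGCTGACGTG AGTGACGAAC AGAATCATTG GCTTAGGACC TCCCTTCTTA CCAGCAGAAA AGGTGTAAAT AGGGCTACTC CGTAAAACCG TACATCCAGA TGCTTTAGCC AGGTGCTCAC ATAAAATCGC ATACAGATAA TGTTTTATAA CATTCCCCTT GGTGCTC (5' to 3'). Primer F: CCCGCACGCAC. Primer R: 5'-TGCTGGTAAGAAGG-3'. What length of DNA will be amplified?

75 bp

Scanning the template, CCCGCACGCAC occurs at positions 32–42; this primer anneals to the bottom strand there with its 3' end pointing downstream.
Taking the reverse complement of TGCTGGTAAGAAGG gives CCTTCTTACCAGCA, found at positions 93–106 on the template; the primer anneals here to the top strand with its 3' end pointing upstream.
The product runs from position 32 to position 106, so its length is 106 − 32 + 1 = 75 bp.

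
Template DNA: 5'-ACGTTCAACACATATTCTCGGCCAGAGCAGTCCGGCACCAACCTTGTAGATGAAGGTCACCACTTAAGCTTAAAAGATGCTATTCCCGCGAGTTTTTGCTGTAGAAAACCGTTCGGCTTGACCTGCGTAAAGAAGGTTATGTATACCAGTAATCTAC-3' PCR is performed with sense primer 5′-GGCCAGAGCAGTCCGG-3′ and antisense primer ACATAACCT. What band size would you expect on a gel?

Forward primer GGCCAGAGCAGTCCGG is found on the top strand at positions 20–35.
Reverse complement of the reverse primer: AGGTTATGT. This occurs on the top strand at positions 134–142.
Amplicon spans positions 20–142: 123 bp.

123 bp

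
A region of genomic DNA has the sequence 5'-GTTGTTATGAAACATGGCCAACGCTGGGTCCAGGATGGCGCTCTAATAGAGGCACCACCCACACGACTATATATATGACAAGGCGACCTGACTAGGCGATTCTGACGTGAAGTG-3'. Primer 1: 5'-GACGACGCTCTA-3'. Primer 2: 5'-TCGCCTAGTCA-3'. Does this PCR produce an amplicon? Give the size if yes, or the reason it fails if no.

No product — primer 1 has no binding site in the template.

Primer 1 (GACGACGCTCTA) does not match the top strand, and its reverse complement TAGAGCGTCGTC does not match either.
With no annealing site for primer 1, no amplification occurs.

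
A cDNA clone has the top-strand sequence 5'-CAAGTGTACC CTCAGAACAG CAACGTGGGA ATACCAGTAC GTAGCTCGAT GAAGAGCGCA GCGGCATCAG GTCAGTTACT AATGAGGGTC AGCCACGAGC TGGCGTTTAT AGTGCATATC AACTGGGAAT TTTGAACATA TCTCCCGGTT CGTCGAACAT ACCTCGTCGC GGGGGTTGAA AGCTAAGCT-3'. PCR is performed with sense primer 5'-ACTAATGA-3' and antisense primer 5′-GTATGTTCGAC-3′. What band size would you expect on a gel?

85 bp

Forward primer ACTAATGA is found on the top strand at positions 78–85.
Reverse complement of the reverse primer: GTCGAACATAC. This occurs on the top strand at positions 152–162.
Amplicon spans positions 78–162: 85 bp.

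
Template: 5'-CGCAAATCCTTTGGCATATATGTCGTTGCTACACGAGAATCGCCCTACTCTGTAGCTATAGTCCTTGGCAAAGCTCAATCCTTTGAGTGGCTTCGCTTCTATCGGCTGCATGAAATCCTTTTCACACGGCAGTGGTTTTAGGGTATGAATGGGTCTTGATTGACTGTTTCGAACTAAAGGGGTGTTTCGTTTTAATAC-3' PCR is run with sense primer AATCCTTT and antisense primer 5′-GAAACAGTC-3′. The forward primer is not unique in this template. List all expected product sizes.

The forward primer AATCCTTT matches the top strand at positions 5–12, 77–84, 114–121.
The reverse primer's reverse complement is GACTGTTTC, matching at positions 162–170.
Each forward site pairs with the reverse site to give a product ending at position 170: sizes 166, 94, 57 bp.

166 bp, 94 bp, 57 bp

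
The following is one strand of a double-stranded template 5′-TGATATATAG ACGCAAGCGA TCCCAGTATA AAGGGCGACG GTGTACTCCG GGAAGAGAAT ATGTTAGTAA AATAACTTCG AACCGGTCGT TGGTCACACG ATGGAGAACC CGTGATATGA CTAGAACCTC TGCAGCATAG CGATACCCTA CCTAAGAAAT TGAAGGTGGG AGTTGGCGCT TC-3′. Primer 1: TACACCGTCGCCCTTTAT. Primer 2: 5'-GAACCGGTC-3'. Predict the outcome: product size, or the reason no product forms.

No product — the primers' 3' ends point away from each other.

Primer 1 (TACACCGTCGCCCTTTAT) has reverse complement ATAAAGGGCGACGGTGTA, which matches the top strand at positions 28–45; primer 1 anneals to the top strand there with its 3' end pointing upstream toward position 28.
Primer 2 (GAACCGGTC) matches the top strand directly at positions 80–88; it anneals to the bottom strand with its 3' end pointing downstream toward position 88.
The 3' ends diverge (primer 1 extends toward position 1, primer 2 toward position 182), so the primers never converge on a shared product.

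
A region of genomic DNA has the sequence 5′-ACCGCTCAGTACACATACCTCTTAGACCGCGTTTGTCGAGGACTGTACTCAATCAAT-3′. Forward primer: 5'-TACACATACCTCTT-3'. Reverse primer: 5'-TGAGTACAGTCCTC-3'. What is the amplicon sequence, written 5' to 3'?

Scanning the template, TACACATACCTCTT occurs at positions 10–23; this primer anneals to the bottom strand there with its 3' end pointing downstream.
The reverse primer's reverse complement is GAGGACTGTACTCA, which matches the template at positions 38–51.
The product is the template from position 10 through 51 (42 bp).

5'-TACACATACCTCTTAGACCGCGTTTGTCGAGGACTGTACTCA-3'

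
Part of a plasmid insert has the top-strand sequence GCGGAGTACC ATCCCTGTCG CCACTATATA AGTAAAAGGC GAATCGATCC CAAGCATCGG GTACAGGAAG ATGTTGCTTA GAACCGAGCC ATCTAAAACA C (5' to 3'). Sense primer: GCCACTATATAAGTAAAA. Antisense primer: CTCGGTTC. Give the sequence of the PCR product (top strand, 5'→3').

5'-GCCACTATATAAGTAAAAGGCGAATCGATCCCAAGCATCGGGTACAGGAAGATGTTGCTTAGAACCGAG-3'

Forward primer GCCACTATATAAGTAAAA is found on the top strand at positions 20–37.
Taking the reverse complement of CTCGGTTC gives GAACCGAG, found at positions 81–88 on the template; the primer anneals here to the top strand with its 3' end pointing upstream.
The product is the template from position 20 through 88 (69 bp).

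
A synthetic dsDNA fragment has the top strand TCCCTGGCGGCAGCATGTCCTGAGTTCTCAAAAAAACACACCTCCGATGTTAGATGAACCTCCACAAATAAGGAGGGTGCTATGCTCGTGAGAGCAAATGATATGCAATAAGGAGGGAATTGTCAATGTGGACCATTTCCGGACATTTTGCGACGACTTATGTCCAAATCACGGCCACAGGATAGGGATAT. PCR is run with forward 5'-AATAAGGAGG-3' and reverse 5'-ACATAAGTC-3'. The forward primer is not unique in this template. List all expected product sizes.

The forward primer AATAAGGAGG matches the top strand at positions 67–76, 107–116.
The reverse primer's reverse complement is GACTTATGT, matching at positions 155–163.
Each forward site pairs with the reverse site to give a product ending at position 163: sizes 97, 57 bp.

97 bp, 57 bp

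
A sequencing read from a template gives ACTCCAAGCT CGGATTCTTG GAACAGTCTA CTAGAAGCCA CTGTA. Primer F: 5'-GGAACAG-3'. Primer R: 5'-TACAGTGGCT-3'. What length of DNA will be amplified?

26 bp

The forward primer matches the template at positions 20–26.
The reverse primer's reverse complement is AGCCACTGTA, which matches the template at positions 36–45.
Product length = (reverse-primer end) − (forward-primer start) + 1 = 45 − 20 + 1 = 26 bp.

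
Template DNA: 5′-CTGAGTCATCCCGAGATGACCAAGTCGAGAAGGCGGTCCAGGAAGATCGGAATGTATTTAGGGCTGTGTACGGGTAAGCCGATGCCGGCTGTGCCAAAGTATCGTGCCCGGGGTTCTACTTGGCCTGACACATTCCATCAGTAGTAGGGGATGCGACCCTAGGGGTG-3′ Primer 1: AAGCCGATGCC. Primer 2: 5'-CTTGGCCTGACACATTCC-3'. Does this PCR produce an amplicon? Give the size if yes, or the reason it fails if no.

No product — both primers anneal to the same strand and extend in the same direction.

Primer 1 (AAGCCGATGCC) matches the top strand at positions 76–86 (3' end points downstream).
Primer 2 (CTTGGCCTGACACATTCC) also matches the top strand directly, at positions 119–136 — its reverse complement GGAATGTGTCAGGCCAAG is not present.
Both primers anneal to the bottom strand with 3' ends pointing the same way, so neither can prime synthesis back toward the other.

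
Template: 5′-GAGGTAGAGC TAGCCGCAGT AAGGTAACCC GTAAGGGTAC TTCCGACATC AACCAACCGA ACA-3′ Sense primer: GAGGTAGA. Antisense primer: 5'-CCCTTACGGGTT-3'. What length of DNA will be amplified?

37 bp

Scanning the template, GAGGTAGA occurs at positions 1–8; this primer anneals to the bottom strand there with its 3' end pointing downstream.
The reverse primer's reverse complement is AACCCGTAAGGG, which matches the template at positions 26–37.
The product runs from position 1 to position 37, so its length is 37 − 1 + 1 = 37 bp.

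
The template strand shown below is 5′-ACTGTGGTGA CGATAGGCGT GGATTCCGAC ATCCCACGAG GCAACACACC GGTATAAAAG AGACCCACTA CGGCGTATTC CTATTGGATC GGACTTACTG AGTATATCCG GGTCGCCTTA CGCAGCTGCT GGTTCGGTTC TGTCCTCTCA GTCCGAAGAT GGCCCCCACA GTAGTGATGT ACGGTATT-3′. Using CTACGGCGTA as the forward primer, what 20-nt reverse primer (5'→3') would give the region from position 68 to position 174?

The product's 3' end on the top strand is position 174.
The reverse primer anneals to the top strand over positions 155–174, i.e. to GAAGATGGCCCCCACAGTAG.
Its sequence written 5'→3' is the reverse complement: CTACTGTGGGGGCCATCTTC.

5'-CTACTGTGGGGGCCATCTTC-3'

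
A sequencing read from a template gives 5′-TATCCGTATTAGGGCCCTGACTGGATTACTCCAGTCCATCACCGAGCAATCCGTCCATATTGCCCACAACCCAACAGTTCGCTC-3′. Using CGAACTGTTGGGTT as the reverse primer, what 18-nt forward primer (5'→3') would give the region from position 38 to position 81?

The reverse primer's reverse complement AACCCAACAGTTCG matches the template at positions 68–81; the product starts at position 38.
The forward primer is identical to the top strand over positions 38–55: ATCACCGAGCAATCCGTC.

5'-ATCACCGAGCAATCCGTC-3'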